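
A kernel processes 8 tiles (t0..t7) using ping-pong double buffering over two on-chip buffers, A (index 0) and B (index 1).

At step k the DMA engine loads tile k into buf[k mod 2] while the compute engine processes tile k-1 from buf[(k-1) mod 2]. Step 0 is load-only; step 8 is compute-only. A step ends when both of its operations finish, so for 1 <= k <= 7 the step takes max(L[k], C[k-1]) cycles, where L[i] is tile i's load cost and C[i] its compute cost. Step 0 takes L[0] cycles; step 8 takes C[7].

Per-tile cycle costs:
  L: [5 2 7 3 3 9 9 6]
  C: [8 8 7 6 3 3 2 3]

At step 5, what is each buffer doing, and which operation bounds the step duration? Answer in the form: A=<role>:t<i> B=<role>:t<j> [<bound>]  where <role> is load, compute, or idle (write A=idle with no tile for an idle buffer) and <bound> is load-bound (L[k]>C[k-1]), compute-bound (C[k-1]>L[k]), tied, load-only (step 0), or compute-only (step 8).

step 5: A=compute:t4 B=load:t5 [load-bound]

k=0 load=t0/5c comp=- wait=5 total=5
k=1 load=t1/2c comp=t0/8c wait=8 total=13
k=2 load=t2/7c comp=t1/8c wait=8 total=21
k=3 load=t3/3c comp=t2/7c wait=7 total=28
k=4 load=t4/3c comp=t3/6c wait=6 total=34
k=5 load=t5/9c comp=t4/3c wait=9 total=43
k=6 load=t6/9c comp=t5/3c wait=9 total=52
k=7 load=t7/6c comp=t6/2c wait=6 total=58
k=8 load=- comp=t7/3c wait=3 total=61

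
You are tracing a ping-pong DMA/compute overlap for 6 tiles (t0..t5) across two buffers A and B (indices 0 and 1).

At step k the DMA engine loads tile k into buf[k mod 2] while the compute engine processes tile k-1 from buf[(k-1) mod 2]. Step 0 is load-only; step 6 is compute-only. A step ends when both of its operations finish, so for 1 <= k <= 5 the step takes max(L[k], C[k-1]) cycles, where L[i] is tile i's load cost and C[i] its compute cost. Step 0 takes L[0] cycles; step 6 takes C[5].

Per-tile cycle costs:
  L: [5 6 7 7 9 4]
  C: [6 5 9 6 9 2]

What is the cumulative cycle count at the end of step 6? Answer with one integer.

end_cycle[6] = 47

[0] DMA t0→A (5c) ∥ CU idle ⇒ 5c, clock 5
[1] DMA t1→B (6c) ∥ CU A:t0 (6c) ⇒ 6c, clock 11
[2] DMA t2→A (7c) ∥ CU B:t1 (5c) ⇒ 7c, clock 18
[3] DMA t3→B (7c) ∥ CU A:t2 (9c) ⇒ 9c, clock 27
[4] DMA t4→A (9c) ∥ CU B:t3 (6c) ⇒ 9c, clock 36
[5] DMA t5→B (4c) ∥ CU A:t4 (9c) ⇒ 9c, clock 45
[6] DMA idle ∥ CU B:t5 (2c) ⇒ 2c, clock 47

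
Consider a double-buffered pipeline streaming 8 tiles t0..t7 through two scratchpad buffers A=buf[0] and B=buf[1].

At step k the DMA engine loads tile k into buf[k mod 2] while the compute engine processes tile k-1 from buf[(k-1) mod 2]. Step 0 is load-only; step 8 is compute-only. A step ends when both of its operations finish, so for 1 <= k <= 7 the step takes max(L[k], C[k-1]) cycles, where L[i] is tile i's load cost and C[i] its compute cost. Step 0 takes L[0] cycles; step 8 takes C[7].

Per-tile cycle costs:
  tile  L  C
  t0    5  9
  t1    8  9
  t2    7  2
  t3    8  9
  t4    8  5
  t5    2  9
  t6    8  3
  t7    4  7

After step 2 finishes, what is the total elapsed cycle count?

end_cycle[2] = 23

[0] DMA t0→A (5c) ∥ CU idle ⇒ 5c, clock 5
[1] DMA t1→B (8c) ∥ CU A:t0 (9c) ⇒ 9c, clock 14
[2] DMA t2→A (7c) ∥ CU B:t1 (9c) ⇒ 9c, clock 23
[3] DMA t3→B (8c) ∥ CU A:t2 (2c) ⇒ 8c, clock 31
[4] DMA t4→A (8c) ∥ CU B:t3 (9c) ⇒ 9c, clock 40
[5] DMA t5→B (2c) ∥ CU A:t4 (5c) ⇒ 5c, clock 45
[6] DMA t6→A (8c) ∥ CU B:t5 (9c) ⇒ 9c, clock 54
[7] DMA t7→B (4c) ∥ CU A:t6 (3c) ⇒ 4c, clock 58
[8] DMA idle ∥ CU B:t7 (7c) ⇒ 7c, clock 65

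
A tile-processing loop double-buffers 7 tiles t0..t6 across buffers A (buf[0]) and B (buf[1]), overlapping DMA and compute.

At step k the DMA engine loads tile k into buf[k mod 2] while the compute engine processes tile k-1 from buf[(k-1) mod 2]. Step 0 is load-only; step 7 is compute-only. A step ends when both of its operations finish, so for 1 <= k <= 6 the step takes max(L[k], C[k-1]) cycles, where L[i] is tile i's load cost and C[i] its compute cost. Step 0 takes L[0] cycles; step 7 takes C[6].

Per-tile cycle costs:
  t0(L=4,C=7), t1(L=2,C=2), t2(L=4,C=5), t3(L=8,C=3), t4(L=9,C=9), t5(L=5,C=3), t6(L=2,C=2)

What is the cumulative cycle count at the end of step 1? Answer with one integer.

end_cycle[1] = 11

step 0: L[0]=4 → dur=4, Σ=4 | A=load:t0 B=idle [load-only]
step 1: L[1]=2 C[0]=7 → dur=7, Σ=11 | A=compute:t0 B=load:t1 [compute-bound]
step 2: L[2]=4 C[1]=2 → dur=4, Σ=15 | A=load:t2 B=compute:t1 [load-bound]
step 3: L[3]=8 C[2]=5 → dur=8, Σ=23 | A=compute:t2 B=load:t3 [load-bound]
step 4: L[4]=9 C[3]=3 → dur=9, Σ=32 | A=load:t4 B=compute:t3 [load-bound]
step 5: L[5]=5 C[4]=9 → dur=9, Σ=41 | A=compute:t4 B=load:t5 [compute-bound]
step 6: L[6]=2 C[5]=3 → dur=3, Σ=44 | A=load:t6 B=compute:t5 [compute-bound]
step 7: C[6]=2 → dur=2, Σ=46 | A=compute:t6 B=idle [compute-only]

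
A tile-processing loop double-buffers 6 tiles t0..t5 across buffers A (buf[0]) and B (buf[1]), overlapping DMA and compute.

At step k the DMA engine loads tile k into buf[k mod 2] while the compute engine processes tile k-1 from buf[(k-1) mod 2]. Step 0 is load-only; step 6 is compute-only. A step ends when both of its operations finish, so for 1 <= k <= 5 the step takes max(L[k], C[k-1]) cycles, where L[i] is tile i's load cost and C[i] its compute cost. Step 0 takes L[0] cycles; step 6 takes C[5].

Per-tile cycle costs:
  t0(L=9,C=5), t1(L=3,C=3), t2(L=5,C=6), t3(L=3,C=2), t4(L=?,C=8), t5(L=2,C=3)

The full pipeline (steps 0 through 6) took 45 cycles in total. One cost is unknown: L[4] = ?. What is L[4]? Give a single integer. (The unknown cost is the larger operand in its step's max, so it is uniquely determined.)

step 0 | dur = L[0]=9 = 9
step 1 | dur = max(L[1]=3, C[0]=5) = 5
step 2 | dur = max(L[2]=5, C[1]=3) = 5
step 3 | dur = max(L[3]=3, C[2]=6) = 6
step 4 | dur = max(L[4]=?, C[3]=2) = L[4]  (unknown; binding)
step 5 | dur = max(L[5]=2, C[4]=8) = 8
step 6 | dur = C[5]=3 = 3
sum of known step durations = 36
dur[4] = total - known = 45 - 36 = 9
L[4] is the binding max in step 4, so L[4] = dur[4] = 9

L[4] = 9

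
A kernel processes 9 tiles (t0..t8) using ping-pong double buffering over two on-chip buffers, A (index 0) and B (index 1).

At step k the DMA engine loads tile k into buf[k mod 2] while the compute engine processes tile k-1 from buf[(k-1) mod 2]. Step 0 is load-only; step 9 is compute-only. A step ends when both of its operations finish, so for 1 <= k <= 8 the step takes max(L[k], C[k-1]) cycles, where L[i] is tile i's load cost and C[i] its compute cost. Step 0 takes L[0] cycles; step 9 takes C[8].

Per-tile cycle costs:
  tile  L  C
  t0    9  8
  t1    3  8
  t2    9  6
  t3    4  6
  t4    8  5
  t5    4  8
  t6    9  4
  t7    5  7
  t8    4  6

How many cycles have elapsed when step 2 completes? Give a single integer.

end_cycle[2] = 26

[0] DMA t0→A (9c) ∥ CU idle ⇒ 9c, clock 9
[1] DMA t1→B (3c) ∥ CU A:t0 (8c) ⇒ 8c, clock 17
[2] DMA t2→A (9c) ∥ CU B:t1 (8c) ⇒ 9c, clock 26
[3] DMA t3→B (4c) ∥ CU A:t2 (6c) ⇒ 6c, clock 32
[4] DMA t4→A (8c) ∥ CU B:t3 (6c) ⇒ 8c, clock 40
[5] DMA t5→B (4c) ∥ CU A:t4 (5c) ⇒ 5c, clock 45
[6] DMA t6→A (9c) ∥ CU B:t5 (8c) ⇒ 9c, clock 54
[7] DMA t7→B (5c) ∥ CU A:t6 (4c) ⇒ 5c, clock 59
[8] DMA t8→A (4c) ∥ CU B:t7 (7c) ⇒ 7c, clock 66
[9] DMA idle ∥ CU A:t8 (6c) ⇒ 6c, clock 72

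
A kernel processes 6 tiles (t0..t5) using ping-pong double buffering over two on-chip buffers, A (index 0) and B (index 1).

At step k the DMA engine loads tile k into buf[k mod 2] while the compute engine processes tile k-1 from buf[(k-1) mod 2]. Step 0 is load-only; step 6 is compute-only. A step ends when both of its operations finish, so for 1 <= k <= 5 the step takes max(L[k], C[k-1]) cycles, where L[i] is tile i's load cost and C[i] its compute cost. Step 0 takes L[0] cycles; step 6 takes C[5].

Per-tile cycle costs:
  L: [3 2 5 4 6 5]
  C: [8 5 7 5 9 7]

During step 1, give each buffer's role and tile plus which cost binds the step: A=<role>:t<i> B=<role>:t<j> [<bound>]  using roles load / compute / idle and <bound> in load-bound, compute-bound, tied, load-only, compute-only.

k=0 load=t0/3c comp=- wait=3 total=3
k=1 load=t1/2c comp=t0/8c wait=8 total=11
k=2 load=t2/5c comp=t1/5c wait=5 total=16
k=3 load=t3/4c comp=t2/7c wait=7 total=23
k=4 load=t4/6c comp=t3/5c wait=6 total=29
k=5 load=t5/5c comp=t4/9c wait=9 total=38
k=6 load=- comp=t5/7c wait=7 total=45

step 1: A=compute:t0 B=load:t1 [compute-bound]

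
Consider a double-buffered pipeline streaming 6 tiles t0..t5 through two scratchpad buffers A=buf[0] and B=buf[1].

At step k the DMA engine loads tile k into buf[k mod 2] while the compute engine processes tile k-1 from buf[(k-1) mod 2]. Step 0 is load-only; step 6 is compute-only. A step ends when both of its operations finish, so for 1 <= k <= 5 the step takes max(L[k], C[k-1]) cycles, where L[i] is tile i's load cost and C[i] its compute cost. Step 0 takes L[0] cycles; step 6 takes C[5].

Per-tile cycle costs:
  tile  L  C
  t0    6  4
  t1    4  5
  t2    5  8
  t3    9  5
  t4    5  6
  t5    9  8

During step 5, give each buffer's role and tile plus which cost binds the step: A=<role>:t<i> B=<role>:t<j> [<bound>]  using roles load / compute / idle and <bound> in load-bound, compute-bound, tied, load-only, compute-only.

step 5: A=compute:t4 B=load:t5 [load-bound]

k=0 load=t0/6c comp=- wait=6 total=6
k=1 load=t1/4c comp=t0/4c wait=4 total=10
k=2 load=t2/5c comp=t1/5c wait=5 total=15
k=3 load=t3/9c comp=t2/8c wait=9 total=24
k=4 load=t4/5c comp=t3/5c wait=5 total=29
k=5 load=t5/9c comp=t4/6c wait=9 total=38
k=6 load=- comp=t5/8c wait=8 total=46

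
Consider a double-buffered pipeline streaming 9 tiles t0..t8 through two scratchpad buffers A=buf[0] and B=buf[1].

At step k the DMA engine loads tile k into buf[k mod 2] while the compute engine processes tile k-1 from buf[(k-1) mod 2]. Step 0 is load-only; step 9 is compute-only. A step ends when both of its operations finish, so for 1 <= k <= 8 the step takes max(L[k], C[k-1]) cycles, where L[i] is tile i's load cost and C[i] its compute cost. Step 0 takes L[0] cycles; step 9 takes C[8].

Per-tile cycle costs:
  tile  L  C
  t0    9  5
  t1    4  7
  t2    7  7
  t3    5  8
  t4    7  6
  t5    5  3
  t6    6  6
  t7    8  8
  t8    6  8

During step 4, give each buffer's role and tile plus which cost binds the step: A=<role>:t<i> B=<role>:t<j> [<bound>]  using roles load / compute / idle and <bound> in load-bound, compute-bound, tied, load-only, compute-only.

[0] DMA t0→A (9c) ∥ CU idle ⇒ 9c, clock 9
[1] DMA t1→B (4c) ∥ CU A:t0 (5c) ⇒ 5c, clock 14
[2] DMA t2→A (7c) ∥ CU B:t1 (7c) ⇒ 7c, clock 21
[3] DMA t3→B (5c) ∥ CU A:t2 (7c) ⇒ 7c, clock 28
[4] DMA t4→A (7c) ∥ CU B:t3 (8c) ⇒ 8c, clock 36
[5] DMA t5→B (5c) ∥ CU A:t4 (6c) ⇒ 6c, clock 42
[6] DMA t6→A (6c) ∥ CU B:t5 (3c) ⇒ 6c, clock 48
[7] DMA t7→B (8c) ∥ CU A:t6 (6c) ⇒ 8c, clock 56
[8] DMA t8→A (6c) ∥ CU B:t7 (8c) ⇒ 8c, clock 64
[9] DMA idle ∥ CU A:t8 (8c) ⇒ 8c, clock 72

step 4: A=load:t4 B=compute:t3 [compute-bound]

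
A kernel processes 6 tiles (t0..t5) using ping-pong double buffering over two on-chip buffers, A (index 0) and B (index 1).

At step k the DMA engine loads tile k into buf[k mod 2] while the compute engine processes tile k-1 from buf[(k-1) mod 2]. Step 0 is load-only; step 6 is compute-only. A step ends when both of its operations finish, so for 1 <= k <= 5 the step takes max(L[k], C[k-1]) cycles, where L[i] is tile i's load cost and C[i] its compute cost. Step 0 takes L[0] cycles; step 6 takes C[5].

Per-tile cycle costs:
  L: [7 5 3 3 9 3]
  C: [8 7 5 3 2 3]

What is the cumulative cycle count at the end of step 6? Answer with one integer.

  0. 7=7c; end=7; A:t0 B:-
  1. max(5,8)=8c; end=15; A:t0 B:t1
  2. max(3,7)=7c; end=22; A:t2 B:t1
  3. max(3,5)=5c; end=27; A:t2 B:t3
  4. max(9,3)=9c; end=36; A:t4 B:t3
  5. max(3,2)=3c; end=39; A:t4 B:t5
  6. 3=3c; end=42; A:t4 B:t5

end_cycle[6] = 42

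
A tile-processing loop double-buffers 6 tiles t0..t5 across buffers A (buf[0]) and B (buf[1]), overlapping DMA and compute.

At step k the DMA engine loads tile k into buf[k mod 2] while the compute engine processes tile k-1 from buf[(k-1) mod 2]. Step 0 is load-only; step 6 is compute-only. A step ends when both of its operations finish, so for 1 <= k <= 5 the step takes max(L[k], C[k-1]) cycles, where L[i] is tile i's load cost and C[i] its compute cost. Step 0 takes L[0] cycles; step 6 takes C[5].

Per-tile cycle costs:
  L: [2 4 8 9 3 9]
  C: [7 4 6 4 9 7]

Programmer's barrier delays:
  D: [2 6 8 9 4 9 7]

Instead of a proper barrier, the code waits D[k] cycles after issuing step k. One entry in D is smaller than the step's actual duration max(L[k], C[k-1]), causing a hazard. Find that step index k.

step 0: need L[0]=2 = 2; D[0]=2 ok
step 1: need max(L[1]=4,C[0]=7) = 7; D[1]=6 SHORT
step 2: need max(L[2]=8,C[1]=4) = 8; D[2]=8 ok
step 3: need max(L[3]=9,C[2]=6) = 9; D[3]=9 ok
step 4: need max(L[4]=3,C[3]=4) = 4; D[4]=4 ok
step 5: need max(L[5]=9,C[4]=9) = 9; D[5]=9 ok
step 6: need C[5]=7 = 7; D[6]=7 ok

hazard at step 1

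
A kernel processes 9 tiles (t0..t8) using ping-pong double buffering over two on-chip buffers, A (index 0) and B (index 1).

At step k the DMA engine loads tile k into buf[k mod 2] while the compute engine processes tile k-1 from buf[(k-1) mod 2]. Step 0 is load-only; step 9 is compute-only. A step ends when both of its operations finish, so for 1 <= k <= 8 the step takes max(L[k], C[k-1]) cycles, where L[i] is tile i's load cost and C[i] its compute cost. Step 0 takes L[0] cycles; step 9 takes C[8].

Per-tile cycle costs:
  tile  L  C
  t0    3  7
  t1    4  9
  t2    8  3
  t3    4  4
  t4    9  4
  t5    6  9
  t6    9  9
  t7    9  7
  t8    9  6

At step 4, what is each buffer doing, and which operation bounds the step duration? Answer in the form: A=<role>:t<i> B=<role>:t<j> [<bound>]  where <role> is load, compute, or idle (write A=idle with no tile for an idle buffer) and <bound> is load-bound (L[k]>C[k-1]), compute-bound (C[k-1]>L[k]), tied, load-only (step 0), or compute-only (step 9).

step 4: A=load:t4 B=compute:t3 [load-bound]

  0. 3=3c; end=3; A:t0 B:-
  1. max(4,7)=7c; end=10; A:t0 B:t1
  2. max(8,9)=9c; end=19; A:t2 B:t1
  3. max(4,3)=4c; end=23; A:t2 B:t3
  4. max(9,4)=9c; end=32; A:t4 B:t3
  5. max(6,4)=6c; end=38; A:t4 B:t5
  6. max(9,9)=9c; end=47; A:t6 B:t5
  7. max(9,9)=9c; end=56; A:t6 B:t7
  8. max(9,7)=9c; end=65; A:t8 B:t7
  9. 6=6c; end=71; A:t8 B:t7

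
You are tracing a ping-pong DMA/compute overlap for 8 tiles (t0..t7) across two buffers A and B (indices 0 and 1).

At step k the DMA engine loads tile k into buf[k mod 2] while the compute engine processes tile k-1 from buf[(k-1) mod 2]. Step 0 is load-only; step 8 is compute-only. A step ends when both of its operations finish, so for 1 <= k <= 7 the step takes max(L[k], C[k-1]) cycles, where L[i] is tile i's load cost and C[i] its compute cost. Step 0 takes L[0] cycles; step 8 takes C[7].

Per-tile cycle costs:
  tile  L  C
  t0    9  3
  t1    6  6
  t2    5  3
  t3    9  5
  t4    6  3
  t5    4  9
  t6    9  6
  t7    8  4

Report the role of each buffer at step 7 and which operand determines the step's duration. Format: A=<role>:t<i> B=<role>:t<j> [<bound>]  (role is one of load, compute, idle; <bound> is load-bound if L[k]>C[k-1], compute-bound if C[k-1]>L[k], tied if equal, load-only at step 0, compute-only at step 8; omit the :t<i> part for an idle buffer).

  0. 9=9c; end=9; A:t0 B:-
  1. max(6,3)=6c; end=15; A:t0 B:t1
  2. max(5,6)=6c; end=21; A:t2 B:t1
  3. max(9,3)=9c; end=30; A:t2 B:t3
  4. max(6,5)=6c; end=36; A:t4 B:t3
  5. max(4,3)=4c; end=40; A:t4 B:t5
  6. max(9,9)=9c; end=49; A:t6 B:t5
  7. max(8,6)=8c; end=57; A:t6 B:t7
  8. 4=4c; end=61; A:t6 B:t7

step 7: A=compute:t6 B=load:t7 [load-bound]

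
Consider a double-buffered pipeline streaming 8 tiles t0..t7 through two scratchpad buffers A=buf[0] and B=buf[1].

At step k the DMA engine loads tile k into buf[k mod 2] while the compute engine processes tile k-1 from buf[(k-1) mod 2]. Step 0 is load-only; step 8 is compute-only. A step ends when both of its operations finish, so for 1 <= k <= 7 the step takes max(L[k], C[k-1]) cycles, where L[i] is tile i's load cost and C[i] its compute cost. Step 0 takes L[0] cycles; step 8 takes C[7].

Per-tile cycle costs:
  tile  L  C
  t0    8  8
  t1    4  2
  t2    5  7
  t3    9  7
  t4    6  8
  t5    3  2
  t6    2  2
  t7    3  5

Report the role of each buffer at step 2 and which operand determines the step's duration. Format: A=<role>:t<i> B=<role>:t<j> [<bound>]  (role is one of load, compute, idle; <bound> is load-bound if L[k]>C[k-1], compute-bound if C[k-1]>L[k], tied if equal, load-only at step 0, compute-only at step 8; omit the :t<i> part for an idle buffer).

step 0: L[0]=8 → dur=8, Σ=8 | A=load:t0 B=idle [load-only]
step 1: L[1]=4 C[0]=8 → dur=8, Σ=16 | A=compute:t0 B=load:t1 [compute-bound]
step 2: L[2]=5 C[1]=2 → dur=5, Σ=21 | A=load:t2 B=compute:t1 [load-bound]
step 3: L[3]=9 C[2]=7 → dur=9, Σ=30 | A=compute:t2 B=load:t3 [load-bound]
step 4: L[4]=6 C[3]=7 → dur=7, Σ=37 | A=load:t4 B=compute:t3 [compute-bound]
step 5: L[5]=3 C[4]=8 → dur=8, Σ=45 | A=compute:t4 B=load:t5 [compute-bound]
step 6: L[6]=2 C[5]=2 → dur=2, Σ=47 | A=load:t6 B=compute:t5 [tied]
step 7: L[7]=3 C[6]=2 → dur=3, Σ=50 | A=compute:t6 B=load:t7 [load-bound]
step 8: C[7]=5 → dur=5, Σ=55 | A=idle B=compute:t7 [compute-only]

step 2: A=load:t2 B=compute:t1 [load-bound]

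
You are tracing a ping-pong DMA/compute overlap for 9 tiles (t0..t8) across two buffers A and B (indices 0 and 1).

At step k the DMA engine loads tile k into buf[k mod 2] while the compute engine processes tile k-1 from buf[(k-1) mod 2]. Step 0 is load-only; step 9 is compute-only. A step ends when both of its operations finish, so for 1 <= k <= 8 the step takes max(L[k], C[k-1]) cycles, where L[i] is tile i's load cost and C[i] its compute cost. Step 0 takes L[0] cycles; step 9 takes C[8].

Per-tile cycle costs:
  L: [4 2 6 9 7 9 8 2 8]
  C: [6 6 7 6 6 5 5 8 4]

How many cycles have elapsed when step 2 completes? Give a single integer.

end_cycle[2] = 16

  0. 4=4c; end=4; A:t0 B:-
  1. max(2,6)=6c; end=10; A:t0 B:t1
  2. max(6,6)=6c; end=16; A:t2 B:t1
  3. max(9,7)=9c; end=25; A:t2 B:t3
  4. max(7,6)=7c; end=32; A:t4 B:t3
  5. max(9,6)=9c; end=41; A:t4 B:t5
  6. max(8,5)=8c; end=49; A:t6 B:t5
  7. max(2,5)=5c; end=54; A:t6 B:t7
  8. max(8,8)=8c; end=62; A:t8 B:t7
  9. 4=4c; end=66; A:t8 B:t7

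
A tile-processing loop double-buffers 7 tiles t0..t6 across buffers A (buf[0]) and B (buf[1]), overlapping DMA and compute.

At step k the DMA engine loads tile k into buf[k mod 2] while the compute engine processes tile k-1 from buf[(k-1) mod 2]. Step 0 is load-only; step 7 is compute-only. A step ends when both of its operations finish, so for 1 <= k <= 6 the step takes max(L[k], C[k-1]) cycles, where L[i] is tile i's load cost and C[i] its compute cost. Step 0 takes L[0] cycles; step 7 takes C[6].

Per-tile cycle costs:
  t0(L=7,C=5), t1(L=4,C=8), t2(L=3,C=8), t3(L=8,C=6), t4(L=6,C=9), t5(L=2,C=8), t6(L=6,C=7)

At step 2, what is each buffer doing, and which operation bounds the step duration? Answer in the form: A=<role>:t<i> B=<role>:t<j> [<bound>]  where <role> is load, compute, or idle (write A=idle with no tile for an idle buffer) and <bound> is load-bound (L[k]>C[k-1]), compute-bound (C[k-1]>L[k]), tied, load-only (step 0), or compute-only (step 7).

[0] DMA t0→A (7c) ∥ CU idle ⇒ 7c, clock 7
[1] DMA t1→B (4c) ∥ CU A:t0 (5c) ⇒ 5c, clock 12
[2] DMA t2→A (3c) ∥ CU B:t1 (8c) ⇒ 8c, clock 20
[3] DMA t3→B (8c) ∥ CU A:t2 (8c) ⇒ 8c, clock 28
[4] DMA t4→A (6c) ∥ CU B:t3 (6c) ⇒ 6c, clock 34
[5] DMA t5→B (2c) ∥ CU A:t4 (9c) ⇒ 9c, clock 43
[6] DMA t6→A (6c) ∥ CU B:t5 (8c) ⇒ 8c, clock 51
[7] DMA idle ∥ CU A:t6 (7c) ⇒ 7c, clock 58

step 2: A=load:t2 B=compute:t1 [compute-bound]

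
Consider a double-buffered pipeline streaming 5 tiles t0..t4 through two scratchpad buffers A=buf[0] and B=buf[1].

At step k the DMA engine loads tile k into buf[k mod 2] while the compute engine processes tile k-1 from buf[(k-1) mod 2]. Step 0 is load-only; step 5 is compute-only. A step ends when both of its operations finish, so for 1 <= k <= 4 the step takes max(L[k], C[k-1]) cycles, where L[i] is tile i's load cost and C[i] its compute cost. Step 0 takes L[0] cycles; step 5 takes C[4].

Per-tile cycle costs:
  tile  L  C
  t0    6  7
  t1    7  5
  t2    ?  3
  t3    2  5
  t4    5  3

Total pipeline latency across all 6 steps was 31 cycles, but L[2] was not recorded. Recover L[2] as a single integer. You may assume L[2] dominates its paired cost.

L[2] = 7

step 0 → dur = L[0]=6 = 6
step 1 → dur = max(L[1]=7, C[0]=7) = 7
step 2 → dur = max(L[2]=?, C[1]=5) = L[2]  (unknown; binding)
step 3 → dur = max(L[3]=2, C[2]=3) = 3
step 4 → dur = max(L[4]=5, C[3]=5) = 5
step 5 → dur = C[4]=3 = 3
sum of known step durations = 24
dur[2] = total - known = 31 - 24 = 7
L[2] is the binding max in step 2, so L[2] = dur[2] = 7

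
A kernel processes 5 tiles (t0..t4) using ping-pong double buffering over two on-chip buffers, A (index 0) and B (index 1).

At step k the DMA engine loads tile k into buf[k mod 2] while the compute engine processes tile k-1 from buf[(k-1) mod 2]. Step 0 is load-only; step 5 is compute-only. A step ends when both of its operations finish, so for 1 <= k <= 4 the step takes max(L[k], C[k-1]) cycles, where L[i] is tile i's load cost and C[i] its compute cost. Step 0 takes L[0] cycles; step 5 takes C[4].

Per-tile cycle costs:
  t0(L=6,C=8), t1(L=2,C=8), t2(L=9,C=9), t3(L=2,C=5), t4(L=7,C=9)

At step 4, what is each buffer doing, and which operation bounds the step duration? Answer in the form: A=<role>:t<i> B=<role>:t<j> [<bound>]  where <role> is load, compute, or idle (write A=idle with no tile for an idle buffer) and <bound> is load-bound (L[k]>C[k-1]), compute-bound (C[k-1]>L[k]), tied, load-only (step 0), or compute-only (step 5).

[0] DMA t0→A (6c) ∥ CU idle ⇒ 6c, clock 6
[1] DMA t1→B (2c) ∥ CU A:t0 (8c) ⇒ 8c, clock 14
[2] DMA t2→A (9c) ∥ CU B:t1 (8c) ⇒ 9c, clock 23
[3] DMA t3→B (2c) ∥ CU A:t2 (9c) ⇒ 9c, clock 32
[4] DMA t4→A (7c) ∥ CU B:t3 (5c) ⇒ 7c, clock 39
[5] DMA idle ∥ CU A:t4 (9c) ⇒ 9c, clock 48

step 4: A=load:t4 B=compute:t3 [load-bound]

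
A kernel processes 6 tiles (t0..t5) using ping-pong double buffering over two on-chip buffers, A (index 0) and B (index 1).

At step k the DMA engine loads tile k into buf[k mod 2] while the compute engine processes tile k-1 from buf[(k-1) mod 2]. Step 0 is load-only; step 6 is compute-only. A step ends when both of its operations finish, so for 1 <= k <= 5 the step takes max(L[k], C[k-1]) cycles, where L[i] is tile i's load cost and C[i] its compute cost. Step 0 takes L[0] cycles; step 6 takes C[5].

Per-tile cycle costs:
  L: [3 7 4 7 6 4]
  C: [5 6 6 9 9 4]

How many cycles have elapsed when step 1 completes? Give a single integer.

k=0 load=t0/3c comp=- wait=3 total=3
k=1 load=t1/7c comp=t0/5c wait=7 total=10
k=2 load=t2/4c comp=t1/6c wait=6 total=16
k=3 load=t3/7c comp=t2/6c wait=7 total=23
k=4 load=t4/6c comp=t3/9c wait=9 total=32
k=5 load=t5/4c comp=t4/9c wait=9 total=41
k=6 load=- comp=t5/4c wait=4 total=45

end_cycle[1] = 10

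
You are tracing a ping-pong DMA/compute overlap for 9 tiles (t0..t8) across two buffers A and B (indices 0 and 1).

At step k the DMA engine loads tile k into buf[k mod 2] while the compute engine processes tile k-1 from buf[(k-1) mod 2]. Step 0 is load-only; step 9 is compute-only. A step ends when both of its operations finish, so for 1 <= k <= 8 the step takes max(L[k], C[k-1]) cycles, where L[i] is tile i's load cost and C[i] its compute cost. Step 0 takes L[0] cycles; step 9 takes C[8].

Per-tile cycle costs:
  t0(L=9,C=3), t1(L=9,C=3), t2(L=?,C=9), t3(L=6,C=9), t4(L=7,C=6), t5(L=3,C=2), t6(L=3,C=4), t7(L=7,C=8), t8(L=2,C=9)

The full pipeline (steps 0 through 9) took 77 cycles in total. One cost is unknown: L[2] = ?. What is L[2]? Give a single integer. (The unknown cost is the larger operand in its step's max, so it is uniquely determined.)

step 0: dur = L[0]=9 = 9
step 1: dur = max(L[1]=9, C[0]=3) = 9
step 2: dur = max(L[2]=?, C[1]=3) = L[2]  (unknown; binding)
step 3: dur = max(L[3]=6, C[2]=9) = 9
step 4: dur = max(L[4]=7, C[3]=9) = 9
step 5: dur = max(L[5]=3, C[4]=6) = 6
step 6: dur = max(L[6]=3, C[5]=2) = 3
step 7: dur = max(L[7]=7, C[6]=4) = 7
step 8: dur = max(L[8]=2, C[7]=8) = 8
step 9: dur = C[8]=9 = 9
sum of known step durations = 69
dur[2] = total - known = 77 - 69 = 8
L[2] is the binding max in step 2, so L[2] = dur[2] = 8

L[2] = 8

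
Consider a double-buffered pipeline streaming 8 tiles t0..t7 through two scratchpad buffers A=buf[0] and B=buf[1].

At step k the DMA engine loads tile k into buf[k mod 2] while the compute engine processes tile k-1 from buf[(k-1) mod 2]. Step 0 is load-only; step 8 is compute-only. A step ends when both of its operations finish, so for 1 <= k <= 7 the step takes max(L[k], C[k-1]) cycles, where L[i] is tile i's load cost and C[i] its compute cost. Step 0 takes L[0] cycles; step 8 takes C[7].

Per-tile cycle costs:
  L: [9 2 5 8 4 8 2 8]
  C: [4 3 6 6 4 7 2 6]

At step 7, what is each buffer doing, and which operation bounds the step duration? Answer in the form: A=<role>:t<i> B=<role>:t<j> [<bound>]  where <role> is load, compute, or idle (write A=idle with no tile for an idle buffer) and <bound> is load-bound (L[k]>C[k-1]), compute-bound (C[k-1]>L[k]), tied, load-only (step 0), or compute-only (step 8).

step 7: A=compute:t6 B=load:t7 [load-bound]

step 0: L[0]=9 → dur=9, Σ=9 | A=load:t0 B=idle [load-only]
step 1: L[1]=2 C[0]=4 → dur=4, Σ=13 | A=compute:t0 B=load:t1 [compute-bound]
step 2: L[2]=5 C[1]=3 → dur=5, Σ=18 | A=load:t2 B=compute:t1 [load-bound]
step 3: L[3]=8 C[2]=6 → dur=8, Σ=26 | A=compute:t2 B=load:t3 [load-bound]
step 4: L[4]=4 C[3]=6 → dur=6, Σ=32 | A=load:t4 B=compute:t3 [compute-bound]
step 5: L[5]=8 C[4]=4 → dur=8, Σ=40 | A=compute:t4 B=load:t5 [load-bound]
step 6: L[6]=2 C[5]=7 → dur=7, Σ=47 | A=load:t6 B=compute:t5 [compute-bound]
step 7: L[7]=8 C[6]=2 → dur=8, Σ=55 | A=compute:t6 B=load:t7 [load-bound]
step 8: C[7]=6 → dur=6, Σ=61 | A=idle B=compute:t7 [compute-only]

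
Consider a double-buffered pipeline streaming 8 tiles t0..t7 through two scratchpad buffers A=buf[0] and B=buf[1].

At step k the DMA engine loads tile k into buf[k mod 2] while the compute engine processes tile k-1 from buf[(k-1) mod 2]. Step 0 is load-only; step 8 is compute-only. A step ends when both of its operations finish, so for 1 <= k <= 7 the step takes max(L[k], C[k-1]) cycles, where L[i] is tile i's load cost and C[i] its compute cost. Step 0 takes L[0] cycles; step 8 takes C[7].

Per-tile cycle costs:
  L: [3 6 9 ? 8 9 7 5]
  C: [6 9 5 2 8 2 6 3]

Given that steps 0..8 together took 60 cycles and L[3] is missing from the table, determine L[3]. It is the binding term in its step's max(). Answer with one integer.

step 0 → dur = L[0]=3 = 3
step 1 → dur = max(L[1]=6, C[0]=6) = 6
step 2 → dur = max(L[2]=9, C[1]=9) = 9
step 3 → dur = max(L[3]=?, C[2]=5) = L[3]  (unknown; binding)
step 4 → dur = max(L[4]=8, C[3]=2) = 8
step 5 → dur = max(L[5]=9, C[4]=8) = 9
step 6 → dur = max(L[6]=7, C[5]=2) = 7
step 7 → dur = max(L[7]=5, C[6]=6) = 6
step 8 → dur = C[7]=3 = 3
sum of known step durations = 51
dur[3] = total - known = 60 - 51 = 9
L[3] is the binding max in step 3, so L[3] = dur[3] = 9

L[3] = 9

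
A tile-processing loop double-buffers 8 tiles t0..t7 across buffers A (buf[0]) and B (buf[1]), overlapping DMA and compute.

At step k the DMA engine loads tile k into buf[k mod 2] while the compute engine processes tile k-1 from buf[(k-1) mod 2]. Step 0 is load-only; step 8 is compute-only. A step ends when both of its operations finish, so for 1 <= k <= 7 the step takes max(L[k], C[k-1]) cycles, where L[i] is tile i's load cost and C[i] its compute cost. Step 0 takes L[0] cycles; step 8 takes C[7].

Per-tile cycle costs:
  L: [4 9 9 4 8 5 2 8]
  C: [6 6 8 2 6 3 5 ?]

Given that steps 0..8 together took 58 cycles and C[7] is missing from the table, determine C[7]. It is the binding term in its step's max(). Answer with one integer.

step 0: dur = L[0]=4 = 4
step 1: dur = max(L[1]=9, C[0]=6) = 9
step 2: dur = max(L[2]=9, C[1]=6) = 9
step 3: dur = max(L[3]=4, C[2]=8) = 8
step 4: dur = max(L[4]=8, C[3]=2) = 8
step 5: dur = max(L[5]=5, C[4]=6) = 6
step 6: dur = max(L[6]=2, C[5]=3) = 3
step 7: dur = max(L[7]=8, C[6]=5) = 8
step 8: dur = C[7]=? = C[7]  (unknown; binding)
sum of known step durations = 55
dur[8] = total - known = 58 - 55 = 3
C[7] is the binding max in step 8, so C[7] = dur[8] = 3

C[7] = 3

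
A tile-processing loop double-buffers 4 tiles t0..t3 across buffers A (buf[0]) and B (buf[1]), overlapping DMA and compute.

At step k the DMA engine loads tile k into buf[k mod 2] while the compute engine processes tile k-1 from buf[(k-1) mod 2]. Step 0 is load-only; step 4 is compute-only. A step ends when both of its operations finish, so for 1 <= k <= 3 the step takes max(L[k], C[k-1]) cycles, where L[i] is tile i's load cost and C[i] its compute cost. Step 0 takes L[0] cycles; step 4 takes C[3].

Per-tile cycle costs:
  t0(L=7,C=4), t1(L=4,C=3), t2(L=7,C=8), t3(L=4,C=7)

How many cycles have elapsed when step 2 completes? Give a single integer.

[0] DMA t0→A (7c) ∥ CU idle ⇒ 7c, clock 7
[1] DMA t1→B (4c) ∥ CU A:t0 (4c) ⇒ 4c, clock 11
[2] DMA t2→A (7c) ∥ CU B:t1 (3c) ⇒ 7c, clock 18
[3] DMA t3→B (4c) ∥ CU A:t2 (8c) ⇒ 8c, clock 26
[4] DMA idle ∥ CU B:t3 (7c) ⇒ 7c, clock 33

end_cycle[2] = 18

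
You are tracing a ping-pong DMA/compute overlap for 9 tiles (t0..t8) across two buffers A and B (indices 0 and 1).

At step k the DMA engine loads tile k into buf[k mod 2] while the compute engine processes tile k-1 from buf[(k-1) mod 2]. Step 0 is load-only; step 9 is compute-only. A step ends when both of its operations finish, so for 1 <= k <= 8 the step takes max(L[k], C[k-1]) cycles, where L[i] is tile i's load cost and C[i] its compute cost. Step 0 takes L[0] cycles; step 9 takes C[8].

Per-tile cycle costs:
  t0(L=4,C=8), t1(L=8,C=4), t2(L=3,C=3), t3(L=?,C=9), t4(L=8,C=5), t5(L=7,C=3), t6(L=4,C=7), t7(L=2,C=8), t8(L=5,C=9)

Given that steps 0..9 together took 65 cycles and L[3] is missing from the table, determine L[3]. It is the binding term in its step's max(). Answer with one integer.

step 0: dur = L[0]=4 = 4
step 1: dur = max(L[1]=8, C[0]=8) = 8
step 2: dur = max(L[2]=3, C[1]=4) = 4
step 3: dur = max(L[3]=?, C[2]=3) = L[3]  (unknown; binding)
step 4: dur = max(L[4]=8, C[3]=9) = 9
step 5: dur = max(L[5]=7, C[4]=5) = 7
step 6: dur = max(L[6]=4, C[5]=3) = 4
step 7: dur = max(L[7]=2, C[6]=7) = 7
step 8: dur = max(L[8]=5, C[7]=8) = 8
step 9: dur = C[8]=9 = 9
sum of known step durations = 60
dur[3] = total - known = 65 - 60 = 5
L[3] is the binding max in step 3, so L[3] = dur[3] = 5

L[3] = 5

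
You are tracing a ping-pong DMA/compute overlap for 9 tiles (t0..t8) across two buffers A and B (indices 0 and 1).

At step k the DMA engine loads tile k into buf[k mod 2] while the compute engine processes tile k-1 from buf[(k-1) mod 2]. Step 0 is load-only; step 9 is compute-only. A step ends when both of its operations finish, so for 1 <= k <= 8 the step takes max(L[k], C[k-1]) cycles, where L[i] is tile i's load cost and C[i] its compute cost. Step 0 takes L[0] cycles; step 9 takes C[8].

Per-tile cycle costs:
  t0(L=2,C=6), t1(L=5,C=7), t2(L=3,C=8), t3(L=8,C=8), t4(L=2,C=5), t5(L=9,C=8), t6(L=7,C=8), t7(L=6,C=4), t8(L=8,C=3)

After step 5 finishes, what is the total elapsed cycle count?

k=0 load=t0/2c comp=- wait=2 total=2
k=1 load=t1/5c comp=t0/6c wait=6 total=8
k=2 load=t2/3c comp=t1/7c wait=7 total=15
k=3 load=t3/8c comp=t2/8c wait=8 total=23
k=4 load=t4/2c comp=t3/8c wait=8 total=31
k=5 load=t5/9c comp=t4/5c wait=9 total=40
k=6 load=t6/7c comp=t5/8c wait=8 total=48
k=7 load=t7/6c comp=t6/8c wait=8 total=56
k=8 load=t8/8c comp=t7/4c wait=8 total=64
k=9 load=- comp=t8/3c wait=3 total=67

end_cycle[5] = 40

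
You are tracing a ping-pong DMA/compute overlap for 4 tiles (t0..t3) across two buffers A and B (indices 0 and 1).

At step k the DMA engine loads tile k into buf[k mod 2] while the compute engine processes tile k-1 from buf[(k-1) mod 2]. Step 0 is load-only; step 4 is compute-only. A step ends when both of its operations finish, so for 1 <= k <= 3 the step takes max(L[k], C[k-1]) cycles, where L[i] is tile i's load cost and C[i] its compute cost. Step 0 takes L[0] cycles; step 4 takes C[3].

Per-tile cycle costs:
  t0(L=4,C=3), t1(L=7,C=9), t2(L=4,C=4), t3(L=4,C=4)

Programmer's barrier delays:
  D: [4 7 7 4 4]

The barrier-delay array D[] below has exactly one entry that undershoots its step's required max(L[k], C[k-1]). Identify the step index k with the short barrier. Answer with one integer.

step 0: need L[0]=4 = 4; D[0]=4 ok
step 1: need max(L[1]=7,C[0]=3) = 7; D[1]=7 ok
step 2: need max(L[2]=4,C[1]=9) = 9; D[2]=7 SHORT
step 3: need max(L[3]=4,C[2]=4) = 4; D[3]=4 ok
step 4: need C[3]=4 = 4; D[4]=4 ok

hazard at step 2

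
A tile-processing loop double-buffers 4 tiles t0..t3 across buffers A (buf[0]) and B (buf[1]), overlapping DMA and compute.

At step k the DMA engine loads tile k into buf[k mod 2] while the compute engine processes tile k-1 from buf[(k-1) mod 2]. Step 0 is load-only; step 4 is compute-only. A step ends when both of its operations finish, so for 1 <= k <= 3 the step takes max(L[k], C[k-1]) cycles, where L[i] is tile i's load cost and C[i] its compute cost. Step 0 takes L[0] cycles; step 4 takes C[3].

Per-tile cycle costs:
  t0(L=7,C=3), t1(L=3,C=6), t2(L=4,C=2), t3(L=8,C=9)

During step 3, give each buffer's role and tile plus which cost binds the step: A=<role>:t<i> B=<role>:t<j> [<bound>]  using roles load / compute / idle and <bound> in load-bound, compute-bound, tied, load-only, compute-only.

[0] DMA t0→A (7c) ∥ CU idle ⇒ 7c, clock 7
[1] DMA t1→B (3c) ∥ CU A:t0 (3c) ⇒ 3c, clock 10
[2] DMA t2→A (4c) ∥ CU B:t1 (6c) ⇒ 6c, clock 16
[3] DMA t3→B (8c) ∥ CU A:t2 (2c) ⇒ 8c, clock 24
[4] DMA idle ∥ CU B:t3 (9c) ⇒ 9c, clock 33

step 3: A=compute:t2 B=load:t3 [load-bound]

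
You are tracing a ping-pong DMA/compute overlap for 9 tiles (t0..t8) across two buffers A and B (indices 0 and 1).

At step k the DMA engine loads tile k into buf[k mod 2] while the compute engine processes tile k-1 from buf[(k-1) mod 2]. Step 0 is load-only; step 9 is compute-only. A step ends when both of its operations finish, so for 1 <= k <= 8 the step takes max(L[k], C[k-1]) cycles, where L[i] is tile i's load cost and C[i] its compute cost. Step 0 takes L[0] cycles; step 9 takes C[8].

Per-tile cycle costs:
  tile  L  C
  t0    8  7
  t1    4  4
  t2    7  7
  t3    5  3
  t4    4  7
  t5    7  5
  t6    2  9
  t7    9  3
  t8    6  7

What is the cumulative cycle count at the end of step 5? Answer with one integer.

[0] DMA t0→A (8c) ∥ CU idle ⇒ 8c, clock 8
[1] DMA t1→B (4c) ∥ CU A:t0 (7c) ⇒ 7c, clock 15
[2] DMA t2→A (7c) ∥ CU B:t1 (4c) ⇒ 7c, clock 22
[3] DMA t3→B (5c) ∥ CU A:t2 (7c) ⇒ 7c, clock 29
[4] DMA t4→A (4c) ∥ CU B:t3 (3c) ⇒ 4c, clock 33
[5] DMA t5→B (7c) ∥ CU A:t4 (7c) ⇒ 7c, clock 40
[6] DMA t6→A (2c) ∥ CU B:t5 (5c) ⇒ 5c, clock 45
[7] DMA t7→B (9c) ∥ CU A:t6 (9c) ⇒ 9c, clock 54
[8] DMA t8→A (6c) ∥ CU B:t7 (3c) ⇒ 6c, clock 60
[9] DMA idle ∥ CU A:t8 (7c) ⇒ 7c, clock 67

end_cycle[5] = 40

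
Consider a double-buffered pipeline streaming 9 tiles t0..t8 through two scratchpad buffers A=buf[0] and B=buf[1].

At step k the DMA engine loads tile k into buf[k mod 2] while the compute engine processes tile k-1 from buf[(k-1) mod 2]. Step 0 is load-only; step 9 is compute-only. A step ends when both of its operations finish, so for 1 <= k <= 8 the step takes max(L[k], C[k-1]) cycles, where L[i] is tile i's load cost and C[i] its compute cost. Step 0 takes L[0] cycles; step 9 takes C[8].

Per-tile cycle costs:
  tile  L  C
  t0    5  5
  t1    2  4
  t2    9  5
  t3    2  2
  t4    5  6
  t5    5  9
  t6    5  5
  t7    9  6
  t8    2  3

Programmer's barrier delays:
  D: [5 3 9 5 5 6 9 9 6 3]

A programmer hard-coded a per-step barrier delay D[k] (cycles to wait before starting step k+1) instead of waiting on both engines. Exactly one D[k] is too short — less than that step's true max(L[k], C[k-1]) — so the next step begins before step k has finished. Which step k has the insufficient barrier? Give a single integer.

step 0: need L[0]=5 = 5; D[0]=5 ok
step 1: need max(L[1]=2,C[0]=5) = 5; D[1]=3 SHORT
step 2: need max(L[2]=9,C[1]=4) = 9; D[2]=9 ok
step 3: need max(L[3]=2,C[2]=5) = 5; D[3]=5 ok
step 4: need max(L[4]=5,C[3]=2) = 5; D[4]=5 ok
step 5: need max(L[5]=5,C[4]=6) = 6; D[5]=6 ok
step 6: need max(L[6]=5,C[5]=9) = 9; D[6]=9 ok
step 7: need max(L[7]=9,C[6]=5) = 9; D[7]=9 ok
step 8: need max(L[8]=2,C[7]=6) = 6; D[8]=6 ok
step 9: need C[8]=3 = 3; D[9]=3 ok

hazard at step 1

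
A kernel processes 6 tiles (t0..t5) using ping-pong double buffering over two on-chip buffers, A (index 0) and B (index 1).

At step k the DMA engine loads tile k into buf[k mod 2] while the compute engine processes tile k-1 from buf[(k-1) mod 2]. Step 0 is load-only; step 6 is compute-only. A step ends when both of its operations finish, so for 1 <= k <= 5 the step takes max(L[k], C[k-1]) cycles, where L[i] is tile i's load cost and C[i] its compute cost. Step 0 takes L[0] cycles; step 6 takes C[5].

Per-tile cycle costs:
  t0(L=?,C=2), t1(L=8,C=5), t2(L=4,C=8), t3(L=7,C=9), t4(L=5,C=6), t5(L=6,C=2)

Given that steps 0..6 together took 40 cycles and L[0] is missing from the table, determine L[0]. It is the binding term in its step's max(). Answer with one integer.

step 0 = dur = L[0]=? = L[0]  (unknown; binding)
step 1 = dur = max(L[1]=8, C[0]=2) = 8
step 2 = dur = max(L[2]=4, C[1]=5) = 5
step 3 = dur = max(L[3]=7, C[2]=8) = 8
step 4 = dur = max(L[4]=5, C[3]=9) = 9
step 5 = dur = max(L[5]=6, C[4]=6) = 6
step 6 = dur = C[5]=2 = 2
sum of known step durations = 38
dur[0] = total - known = 40 - 38 = 2
L[0] is the binding max in step 0, so L[0] = dur[0] = 2

L[0] = 2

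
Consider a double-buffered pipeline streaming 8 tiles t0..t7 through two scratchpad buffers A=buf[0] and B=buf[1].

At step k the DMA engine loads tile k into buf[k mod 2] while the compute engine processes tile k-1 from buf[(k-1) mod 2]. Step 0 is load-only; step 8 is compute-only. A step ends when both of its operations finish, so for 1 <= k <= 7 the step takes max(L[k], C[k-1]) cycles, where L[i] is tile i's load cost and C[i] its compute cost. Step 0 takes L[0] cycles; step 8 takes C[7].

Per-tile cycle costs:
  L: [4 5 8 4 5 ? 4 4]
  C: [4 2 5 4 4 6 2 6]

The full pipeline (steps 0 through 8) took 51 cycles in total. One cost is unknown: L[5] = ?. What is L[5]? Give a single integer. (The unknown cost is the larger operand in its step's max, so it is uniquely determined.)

step 0: dur = L[0]=4 = 4
step 1: dur = max(L[1]=5, C[0]=4) = 5
step 2: dur = max(L[2]=8, C[1]=2) = 8
step 3: dur = max(L[3]=4, C[2]=5) = 5
step 4: dur = max(L[4]=5, C[3]=4) = 5
step 5: dur = max(L[5]=?, C[4]=4) = L[5]  (unknown; binding)
step 6: dur = max(L[6]=4, C[5]=6) = 6
step 7: dur = max(L[7]=4, C[6]=2) = 4
step 8: dur = C[7]=6 = 6
sum of known step durations = 43
dur[5] = total - known = 51 - 43 = 8
L[5] is the binding max in step 5, so L[5] = dur[5] = 8

L[5] = 8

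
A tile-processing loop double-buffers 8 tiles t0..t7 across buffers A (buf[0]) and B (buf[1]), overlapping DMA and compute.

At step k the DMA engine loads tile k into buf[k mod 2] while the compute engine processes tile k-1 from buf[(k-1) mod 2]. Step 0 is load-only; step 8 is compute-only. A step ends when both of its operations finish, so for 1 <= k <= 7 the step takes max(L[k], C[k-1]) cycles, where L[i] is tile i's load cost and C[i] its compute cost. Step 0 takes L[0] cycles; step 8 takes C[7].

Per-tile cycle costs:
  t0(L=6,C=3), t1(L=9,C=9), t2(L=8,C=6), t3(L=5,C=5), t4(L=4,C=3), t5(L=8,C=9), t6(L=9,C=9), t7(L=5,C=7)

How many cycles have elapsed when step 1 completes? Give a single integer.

step 0: L[0]=6 → dur=6, Σ=6 | A=load:t0 B=idle [load-only]
step 1: L[1]=9 C[0]=3 → dur=9, Σ=15 | A=compute:t0 B=load:t1 [load-bound]
step 2: L[2]=8 C[1]=9 → dur=9, Σ=24 | A=load:t2 B=compute:t1 [compute-bound]
step 3: L[3]=5 C[2]=6 → dur=6, Σ=30 | A=compute:t2 B=load:t3 [compute-bound]
step 4: L[4]=4 C[3]=5 → dur=5, Σ=35 | A=load:t4 B=compute:t3 [compute-bound]
step 5: L[5]=8 C[4]=3 → dur=8, Σ=43 | A=compute:t4 B=load:t5 [load-bound]
step 6: L[6]=9 C[5]=9 → dur=9, Σ=52 | A=load:t6 B=compute:t5 [tied]
step 7: L[7]=5 C[6]=9 → dur=9, Σ=61 | A=compute:t6 B=load:t7 [compute-bound]
step 8: C[7]=7 → dur=7, Σ=68 | A=idle B=compute:t7 [compute-only]

end_cycle[1] = 15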